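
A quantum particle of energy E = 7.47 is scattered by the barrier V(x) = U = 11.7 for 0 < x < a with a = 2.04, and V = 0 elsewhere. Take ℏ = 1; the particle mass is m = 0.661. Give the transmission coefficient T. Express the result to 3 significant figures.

Since E < U the interior solution is evanescent with decay constant κ = √(2m(U − E))/ℏ = 2.365.
κa = 4.824, sinh(κa) = 62.23.
The exact tunnelling result is T⁻¹ = 1 + U² sinh²(κa) / [4E(U − E)] = 4196, so T = 0.000238.

T = 0.000238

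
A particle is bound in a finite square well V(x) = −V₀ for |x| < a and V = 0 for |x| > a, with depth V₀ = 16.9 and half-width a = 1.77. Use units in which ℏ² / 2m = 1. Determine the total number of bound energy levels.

N = 5

The dimensionless depth is z₀ = a√(2mV₀)/ℏ = 1.77 × √(16.90) = 7.276.
A new bound state (alternating even/odd) appears each time z₀ passes a multiple of π/2, so N = ⌊2z₀/π⌋ + 1 = ⌊4.632⌋ + 1 = 5.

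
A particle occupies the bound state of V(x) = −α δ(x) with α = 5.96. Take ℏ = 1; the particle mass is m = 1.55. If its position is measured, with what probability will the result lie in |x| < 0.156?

The normalised bound state is ψ = √κ e^{−κ|x|} with κ = mα/ℏ² = 9.238.
P(|x| < d) = ∫_{−d}^{d} κ e^{−2κ|x|} dx = 1 − e^{−2κd} = 1 − e^{−2.882} = 0.9440.

P = 0.944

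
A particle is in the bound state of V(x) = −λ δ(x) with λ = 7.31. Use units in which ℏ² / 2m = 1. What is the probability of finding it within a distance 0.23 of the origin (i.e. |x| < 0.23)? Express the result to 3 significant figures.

The normalised bound state is ψ = √κ e^{−κ|x|} with κ = mλ/ℏ² = 3.655.
P(|x| < d) = ∫_{−d}^{d} κ e^{−2κ|x|} dx = 1 − e^{−2κd} = 1 − e^{−1.681} = 0.8139.

P = 0.814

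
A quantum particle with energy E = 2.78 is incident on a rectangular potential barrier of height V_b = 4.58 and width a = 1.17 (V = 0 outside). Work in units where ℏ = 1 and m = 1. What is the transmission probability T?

T = 0.0441

E < V_b: inside the barrier ψ ∝ e^{±κx} with κ = √(2m(V_b − E))/ℏ = 1.897.
κa = 2.220, sinh(κa) = 4.549.
Matching ψ, ψ′ at both faces gives T = [1 + V_b² sinh²(κa) / (4E(V_b − E))]⁻¹ = 1/22.69 = 0.0441.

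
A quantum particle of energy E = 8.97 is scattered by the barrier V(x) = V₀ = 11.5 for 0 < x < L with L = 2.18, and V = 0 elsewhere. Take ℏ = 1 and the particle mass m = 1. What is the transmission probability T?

T = 0.000151

E < V₀: inside the barrier ψ ∝ e^{±κx} with κ = √(2m(V₀ − E))/ℏ = 2.249.
κL = 4.904, sinh(κL) = 67.40.
The exact tunnelling result is T⁻¹ = 1 + V₀² sinh²(κL) / [4E(V₀ − E)] = 6618, so T = 0.000151.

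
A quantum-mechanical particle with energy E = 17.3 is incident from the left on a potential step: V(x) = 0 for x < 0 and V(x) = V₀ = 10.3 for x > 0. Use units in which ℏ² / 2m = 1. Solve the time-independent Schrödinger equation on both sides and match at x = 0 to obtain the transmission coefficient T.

T = 0.951

The wavenumbers are k₁ = √(2mE)/ℏ = 4.159 on the left and k₂ = √(2m(E − V₀))/ℏ = 2.646 on the right.
Continuity of ψ and ψ′ at the step yields the reflection amplitude r = (k₁ − k₂)/(k₁ + k₂) = 0.2224; thus R = |r|² = 0.04947, T = 0.9505.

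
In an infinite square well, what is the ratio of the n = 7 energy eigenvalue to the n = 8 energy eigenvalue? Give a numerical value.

0.765625

Since E_n ∝ n², the ratio is (7/8)² = 0.765625.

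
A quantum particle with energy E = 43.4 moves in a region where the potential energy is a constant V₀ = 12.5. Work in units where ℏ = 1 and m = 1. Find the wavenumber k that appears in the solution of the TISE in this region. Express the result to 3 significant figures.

k = 7.86

With E > V₀ the solution is oscillatory, ψ ∝ e^{±ikx} with k = √(2m(E − V₀))/ℏ.
k = √(2 × 1 × 30.9) = 7.861.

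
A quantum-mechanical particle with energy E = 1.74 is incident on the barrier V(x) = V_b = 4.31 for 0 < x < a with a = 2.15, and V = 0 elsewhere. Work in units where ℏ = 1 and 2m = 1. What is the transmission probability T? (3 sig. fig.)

T = 0.00390

E < V_b: inside the barrier ψ ∝ e^{±κx} with κ = √(2m(V_b − E))/ℏ = 1.603.
κa = 3.447, sinh(κa) = 15.68.
Matching ψ, ψ′ at both faces gives T = [1 + V_b² sinh²(κa) / (4E(V_b − E))]⁻¹ = 1/256.4 = 0.00390.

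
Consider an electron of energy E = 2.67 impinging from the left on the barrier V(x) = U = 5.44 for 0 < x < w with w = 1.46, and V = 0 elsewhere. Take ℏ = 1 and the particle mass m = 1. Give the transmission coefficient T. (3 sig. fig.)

E < U: inside the barrier ψ ∝ e^{±κx} with κ = √(2m(U − E))/ℏ = 2.354.
κw = 3.436, sinh(κw) = 15.52.
The exact tunnelling result is T⁻¹ = 1 + U² sinh²(κw) / [4E(U − E)] = 242.0, so T = 0.00413.

T = 0.00413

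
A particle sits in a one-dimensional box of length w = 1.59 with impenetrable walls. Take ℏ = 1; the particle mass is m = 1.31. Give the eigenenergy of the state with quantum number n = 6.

The infinite-well eigenfunctions ψ_n = √(2/w) sin(nπx/w) vanish at both walls, giving E_n = n²π²ℏ²/(2mw²).
E_6 = 6² × π² / (2 × 1.31 × 1.59²) = 53.64.

E = 53.6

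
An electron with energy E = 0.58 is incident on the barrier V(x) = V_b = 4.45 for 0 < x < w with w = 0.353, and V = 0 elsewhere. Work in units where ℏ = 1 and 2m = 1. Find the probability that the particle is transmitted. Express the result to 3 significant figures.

E < V_b: inside the barrier ψ ∝ e^{±κx} with κ = √(2m(V_b − E))/ℏ = 1.967.
κw = 0.6944, sinh(κw) = 0.7516.
The exact tunnelling result is T⁻¹ = 1 + V_b² sinh²(κw) / [4E(V_b − E)] = 2.246, so T = 0.445.

T = 0.445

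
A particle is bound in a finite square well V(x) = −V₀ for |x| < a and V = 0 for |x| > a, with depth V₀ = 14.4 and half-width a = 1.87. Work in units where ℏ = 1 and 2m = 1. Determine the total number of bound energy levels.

N = 5

Define the well-strength parameter z₀ = (a/ℏ)√(2mV₀) = 1.87 × √(2·0.5·14.4) = 7.096.
The even/odd transcendental equations gain one root per π/2 in z₀, giving N = 1 + ⌊2z₀/π⌋ = 1 + ⌊4.518⌋ = 5.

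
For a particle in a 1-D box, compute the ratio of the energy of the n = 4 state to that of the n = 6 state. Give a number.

E_n = n²π²ℏ²/(2mL²) so the ratio is n₂²/n₁² = 16/36 = 0.444444.

0.444444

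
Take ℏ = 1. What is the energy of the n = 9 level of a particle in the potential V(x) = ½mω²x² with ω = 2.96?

Using E_n = (n + ½)ℏω: E_9 = 9.5 × 2.96 = 28.12.

E = 28.1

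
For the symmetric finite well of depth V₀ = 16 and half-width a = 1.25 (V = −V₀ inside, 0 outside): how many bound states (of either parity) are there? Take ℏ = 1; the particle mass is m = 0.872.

N = 5

Define the well-strength parameter z₀ = (a/ℏ)√(2mV₀) = 1.25 × √(2·0.872·16) = 6.603.
A new bound state (alternating even/odd) appears each time z₀ passes a multiple of π/2, so N = ⌊2z₀/π⌋ + 1 = ⌊4.204⌋ + 1 = 5.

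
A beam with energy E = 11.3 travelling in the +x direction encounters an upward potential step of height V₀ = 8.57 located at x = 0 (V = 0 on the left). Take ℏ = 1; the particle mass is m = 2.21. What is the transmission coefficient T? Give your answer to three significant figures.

The wavenumbers are k₁ = √(2mE)/ℏ = 7.067 on the left and k₂ = √(2m(E − V₀))/ℏ = 3.474 on the right.
Matching ψ and ψ′ at x = 0 gives r = (k₁ − k₂)/(k₁ + k₂), so R = r² = 0.1162 and T = 1 − R = 0.8838.

T = 0.884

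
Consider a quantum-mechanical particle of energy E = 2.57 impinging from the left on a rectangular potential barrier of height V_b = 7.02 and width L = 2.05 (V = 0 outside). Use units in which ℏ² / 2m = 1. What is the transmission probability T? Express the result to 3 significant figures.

T = 0.000651

E < V_b: inside the barrier ψ ∝ e^{±κx} with κ = √(2m(V_b − E))/ℏ = 2.110.
κL = 4.324, sinh(κL) = 37.76.
Matching ψ, ψ′ at both faces gives T = [1 + V_b² sinh²(κL) / (4E(V_b − E))]⁻¹ = 1/1537 = 0.000651.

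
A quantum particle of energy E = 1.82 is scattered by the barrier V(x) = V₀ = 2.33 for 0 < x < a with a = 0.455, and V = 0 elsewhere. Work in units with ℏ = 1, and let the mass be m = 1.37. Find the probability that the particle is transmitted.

E < V₀: inside the barrier ψ ∝ e^{±κx} with κ = √(2m(V₀ − E))/ℏ = 1.182.
κa = 0.5379, sinh(κa) = 0.5642.
The exact tunnelling result is T⁻¹ = 1 + V₀² sinh²(κa) / [4E(V₀ − E)] = 1.465, so T = 0.682.

T = 0.682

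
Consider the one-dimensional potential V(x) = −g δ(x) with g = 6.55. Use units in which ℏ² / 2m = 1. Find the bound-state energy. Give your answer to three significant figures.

E = -10.7

The bound state is ψ(x) = √κ e^{−κ|x|}. The derivative jump ψ'(0⁺) − ψ'(0⁻) = −(2mg/ℏ²)ψ(0) fixes κ = mg/ℏ² = 3.275.
Then E = −ℏ²κ²/(2m) = −mg²/(2ℏ²) = -10.73.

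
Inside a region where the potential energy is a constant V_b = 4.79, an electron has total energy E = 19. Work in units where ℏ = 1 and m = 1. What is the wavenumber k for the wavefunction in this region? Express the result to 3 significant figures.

k = 5.33

With E > V_b the solution is oscillatory, ψ ∝ e^{±ikx} with k = √(2m(E − V_b))/ℏ.
k = √(2 × 1 × 14.21) = 5.331.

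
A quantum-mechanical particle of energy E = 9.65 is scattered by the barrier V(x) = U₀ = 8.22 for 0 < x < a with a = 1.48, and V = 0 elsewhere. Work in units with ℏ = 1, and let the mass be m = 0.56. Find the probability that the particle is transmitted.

E > U₀: inside the barrier k₂ = √(2m(E − U₀))/ℏ = 1.266, k₂a = 1.873.
Matching at both interfaces gives T⁻¹ = 1 + U₀² sin²(k₂a) / [4E(E − U₀)] = 2.116, hence T = 0.473.

T = 0.473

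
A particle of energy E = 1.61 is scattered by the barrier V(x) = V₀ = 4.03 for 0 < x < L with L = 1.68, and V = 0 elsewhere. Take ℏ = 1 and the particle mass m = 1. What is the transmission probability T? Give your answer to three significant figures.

T = 0.00236

E < V₀: inside the barrier ψ ∝ e^{±κx} with κ = √(2m(V₀ − E))/ℏ = 2.200.
κL = 3.696, sinh(κL) = 20.13.
Matching ψ, ψ′ at both faces gives T = [1 + V₀² sinh²(κL) / (4E(V₀ − E))]⁻¹ = 1/423.3 = 0.00236.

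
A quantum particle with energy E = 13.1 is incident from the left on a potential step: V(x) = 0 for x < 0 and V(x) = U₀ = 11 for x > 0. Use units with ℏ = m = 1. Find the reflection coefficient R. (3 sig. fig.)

R = 0.183

The wavenumbers are k₁ = √(2mE)/ℏ = 5.119 on the left and k₂ = √(2m(E − U₀))/ℏ = 2.049 on the right.
Matching ψ and ψ′ at x = 0 gives r = (k₁ − k₂)/(k₁ + k₂), so R = r² = 0.1833 and T = 1 − R = 0.8167.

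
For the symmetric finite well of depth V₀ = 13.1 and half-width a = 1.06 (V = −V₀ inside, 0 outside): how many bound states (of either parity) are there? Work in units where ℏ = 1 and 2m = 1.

N = 3

The dimensionless depth is z₀ = a√(2mV₀)/ℏ = 1.06 × √(13.10) = 3.837.
The even/odd transcendental equations gain one root per π/2 in z₀, giving N = 1 + ⌊2z₀/π⌋ = 1 + ⌊2.442⌋ = 3.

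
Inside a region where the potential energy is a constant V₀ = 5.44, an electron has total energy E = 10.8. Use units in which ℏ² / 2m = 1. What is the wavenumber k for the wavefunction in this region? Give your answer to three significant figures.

With E > V₀ the solution is oscillatory, ψ ∝ e^{±ikx} with k = √(2m(E − V₀))/ℏ.
k = √(2 × 0.5 × 5.36) = 2.315.

k = 2.32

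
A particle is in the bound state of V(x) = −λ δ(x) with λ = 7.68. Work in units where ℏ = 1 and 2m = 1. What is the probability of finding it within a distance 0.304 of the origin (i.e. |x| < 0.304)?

The normalised bound state is ψ = √κ e^{−κ|x|} with κ = mλ/ℏ² = 3.840.
P(|x| < d) = ∫_{−d}^{d} κ e^{−2κ|x|} dx = 1 − e^{−2κd} = 1 − e^{−2.335} = 0.9032.

P = 0.903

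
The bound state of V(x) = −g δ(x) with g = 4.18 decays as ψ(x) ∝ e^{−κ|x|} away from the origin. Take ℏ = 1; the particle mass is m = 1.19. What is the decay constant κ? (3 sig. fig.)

Integrating the TISE across x = 0 gives the cusp condition ψ'(0⁺) − ψ'(0⁻) = −(2mg/ℏ²)ψ(0).
With ψ ∝ e^{−κ|x|} this yields −2κ = −2mg/ℏ², so κ = mg/ℏ² = 4.974.

κ = 4.97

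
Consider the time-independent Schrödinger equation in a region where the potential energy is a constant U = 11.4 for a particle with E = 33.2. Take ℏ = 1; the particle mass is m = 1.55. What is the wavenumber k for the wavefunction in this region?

With E > U the solution is oscillatory, ψ ∝ e^{±ikx} with k = √(2m(E − U))/ℏ.
k = √(2 × 1.55 × 21.8) = 8.221.

k = 8.22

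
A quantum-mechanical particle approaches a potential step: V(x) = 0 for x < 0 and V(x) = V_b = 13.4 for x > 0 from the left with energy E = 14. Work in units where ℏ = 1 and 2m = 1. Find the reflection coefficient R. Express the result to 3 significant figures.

R = 0.432

The wavenumbers are k₁ = √(2mE)/ℏ = 3.742 on the left and k₂ = √(2m(E − V_b))/ℏ = 0.7746 on the right.
Matching ψ and ψ′ at x = 0 gives r = (k₁ − k₂)/(k₁ + k₂), so R = r² = 0.4316 and T = 1 − R = 0.5684.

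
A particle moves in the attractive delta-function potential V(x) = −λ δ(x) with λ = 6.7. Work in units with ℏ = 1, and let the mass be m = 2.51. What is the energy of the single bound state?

For x ≠ 0 the bound state is ψ ∝ e^{−κ|x|}; integrating the TISE across the delta gives the cusp condition 2κ = 2mλ/ℏ², so κ = 16.82.
Then E = −ℏ²κ²/(2m) = −mλ²/(2ℏ²) = -56.34.

E = -56.3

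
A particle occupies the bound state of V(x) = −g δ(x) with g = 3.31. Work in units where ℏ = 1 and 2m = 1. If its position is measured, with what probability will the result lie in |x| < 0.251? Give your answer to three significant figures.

P = 0.564

The normalised bound state is ψ = √κ e^{−κ|x|} with κ = mg/ℏ² = 1.655.
P(|x| < d) = ∫_{−d}^{d} κ e^{−2κ|x|} dx = 1 − e^{−2κd} = 1 − e^{−0.8308} = 0.5643.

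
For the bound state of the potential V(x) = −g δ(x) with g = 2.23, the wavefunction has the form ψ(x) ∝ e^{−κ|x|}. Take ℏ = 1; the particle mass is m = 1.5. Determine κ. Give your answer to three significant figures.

κ = 3.35

Integrate −(ℏ²/2m)ψ'' − gδ(x)ψ = Eψ from −ε to +ε: the ψ'' term gives ψ'(0⁺) − ψ'(0⁻) and the δ term gives −(2mg/ℏ²)ψ(0).
With ψ ∝ e^{−κ|x|} this yields −2κ = −2mg/ℏ², so κ = mg/ℏ² = 3.345.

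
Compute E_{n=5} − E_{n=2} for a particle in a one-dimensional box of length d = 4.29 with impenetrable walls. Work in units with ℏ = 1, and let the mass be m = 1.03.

E_n = n²π²ℏ²/(2md²), so ΔE = (5² − 2²) π²ℏ²/(2md²).
ΔE = 21 × π² / (2 × 1.03 × 4.29²) = 5.467.

ΔE = 5.47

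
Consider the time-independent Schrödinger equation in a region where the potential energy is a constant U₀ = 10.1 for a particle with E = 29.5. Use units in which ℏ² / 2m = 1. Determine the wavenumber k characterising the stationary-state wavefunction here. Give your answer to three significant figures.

With E > U₀ the solution is oscillatory, ψ ∝ e^{±ikx} with k = √(2m(E − U₀))/ℏ.
k = √(2 × 0.5 × 19.4) = 4.405.

k = 4.40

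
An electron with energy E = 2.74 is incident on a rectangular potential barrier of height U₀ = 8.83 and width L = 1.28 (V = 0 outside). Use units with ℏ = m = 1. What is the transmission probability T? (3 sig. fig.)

T = 0.000451

Since E < U₀ the interior solution is evanescent with decay constant κ = √(2m(U₀ − E))/ℏ = 3.490.
κL = 4.467, sinh(κL) = 43.55.
Matching ψ, ψ′ at both faces gives T = [1 + U₀² sinh²(κL) / (4E(U₀ − E))]⁻¹ = 1/2216 = 0.000451.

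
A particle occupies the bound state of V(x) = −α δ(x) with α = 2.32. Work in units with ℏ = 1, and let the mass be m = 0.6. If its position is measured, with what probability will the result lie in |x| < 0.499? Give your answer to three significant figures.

P = 0.751

The normalised bound state is ψ = √κ e^{−κ|x|} with κ = mα/ℏ² = 1.392.
P(|x| < d) = ∫_{−d}^{d} κ e^{−2κ|x|} dx = 1 − e^{−2κd} = 1 − e^{−1.389} = 0.7507.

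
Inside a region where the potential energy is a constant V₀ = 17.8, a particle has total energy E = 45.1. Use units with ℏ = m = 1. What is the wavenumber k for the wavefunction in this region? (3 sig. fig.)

With E > V₀ the solution is oscillatory, ψ ∝ e^{±ikx} with k = √(2m(E − V₀))/ℏ.
k = √(2 × 1 × 27.3) = 7.389.

k = 7.39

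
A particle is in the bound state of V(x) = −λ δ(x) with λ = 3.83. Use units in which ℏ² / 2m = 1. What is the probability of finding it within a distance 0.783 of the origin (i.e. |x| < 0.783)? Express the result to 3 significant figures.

P = 0.950

The normalised bound state is ψ = √κ e^{−κ|x|} with κ = mλ/ℏ² = 1.915.
P(|x| < d) = ∫_{−d}^{d} κ e^{−2κ|x|} dx = 1 − e^{−2κd} = 1 − e^{−2.999} = 0.9502.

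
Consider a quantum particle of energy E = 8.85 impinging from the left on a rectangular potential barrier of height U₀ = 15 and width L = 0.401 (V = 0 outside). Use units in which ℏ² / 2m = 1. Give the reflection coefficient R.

R = 0.584

E < U₀: inside the barrier ψ ∝ e^{±κx} with κ = √(2m(U₀ − E))/ℏ = 2.480.
κL = 0.9944, sinh(κL) = 1.167.
Matching ψ, ψ′ at both faces gives T = [1 + U₀² sinh²(κL) / (4E(U₀ − E))]⁻¹ = 1/2.407 = 0.416.
R = 1 − T = 0.584.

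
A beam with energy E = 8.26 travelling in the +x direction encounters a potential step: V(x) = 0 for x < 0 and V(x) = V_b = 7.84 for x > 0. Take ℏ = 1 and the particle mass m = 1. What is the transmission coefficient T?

On each side the TISE gives plane waves with k = √(2m(E − V))/ℏ: k₁ = √(2·1·8.26) = 4.064, k₂ = √(2·1·0.42) = 0.9165.
Matching ψ and ψ′ at x = 0 gives r = (k₁ − k₂)/(k₁ + k₂), so R = r² = 0.3994 and T = 1 − R = 0.6006.

T = 0.601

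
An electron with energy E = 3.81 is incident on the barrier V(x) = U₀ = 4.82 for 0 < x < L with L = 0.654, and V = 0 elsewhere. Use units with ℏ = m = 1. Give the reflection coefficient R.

Since E < U₀ the interior solution is evanescent with decay constant κ = √(2m(U₀ − E))/ℏ = 1.421.
κL = 0.9295, sinh(κL) = 1.069.
Matching ψ, ψ′ at both faces gives T = [1 + U₀² sinh²(κL) / (4E(U₀ − E))]⁻¹ = 1/2.726 = 0.367.
R = 1 − T = 0.633.

R = 0.633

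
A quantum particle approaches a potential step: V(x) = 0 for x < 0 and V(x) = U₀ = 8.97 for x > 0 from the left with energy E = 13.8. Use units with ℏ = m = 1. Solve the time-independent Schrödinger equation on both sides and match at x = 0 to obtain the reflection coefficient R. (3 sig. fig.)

The wavenumbers are k₁ = √(2mE)/ℏ = 5.254 on the left and k₂ = √(2m(E − U₀))/ℏ = 3.108 on the right.
Matching ψ and ψ′ at x = 0 gives r = (k₁ − k₂)/(k₁ + k₂), so R = r² = 0.06584 and T = 1 − R = 0.9342.

R = 0.0658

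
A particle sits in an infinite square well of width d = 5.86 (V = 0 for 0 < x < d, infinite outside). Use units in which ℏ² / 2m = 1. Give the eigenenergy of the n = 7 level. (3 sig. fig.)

E = 14.1

Requiring ψ(0) = ψ(d) = 0 quantises k = nπ/d, hence E_n = ℏ²k²/2m = n²π²ℏ²/(2md²).
E_7 = 7² × π² / (2 × 0.5 × 5.86²) = 14.08.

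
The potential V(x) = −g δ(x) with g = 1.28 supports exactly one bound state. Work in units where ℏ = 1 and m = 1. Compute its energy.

E = -0.819

For x ≠ 0 the bound state is ψ ∝ e^{−κ|x|}; integrating the TISE across the delta gives the cusp condition 2κ = 2mg/ℏ², so κ = 1.280.
Then E = −ℏ²κ²/(2m) = −mg²/(2ℏ²) = -0.8192.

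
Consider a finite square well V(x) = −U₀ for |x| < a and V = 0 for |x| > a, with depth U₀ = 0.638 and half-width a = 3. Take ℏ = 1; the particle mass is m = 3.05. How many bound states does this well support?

The dimensionless depth is z₀ = a√(2mU₀)/ℏ = 3 × √(3.892) = 5.918.
The even/odd transcendental equations gain one root per π/2 in z₀, giving N = 1 + ⌊2z₀/π⌋ = 1 + ⌊3.768⌋ = 4.

N = 4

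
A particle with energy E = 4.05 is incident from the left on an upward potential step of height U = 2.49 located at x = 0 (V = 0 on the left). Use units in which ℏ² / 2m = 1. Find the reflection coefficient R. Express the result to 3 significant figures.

R = 0.0548

The wavenumbers are k₁ = √(2mE)/ℏ = 2.012 on the left and k₂ = √(2m(E − U))/ℏ = 1.249 on the right.
Matching ψ and ψ′ at x = 0 gives r = (k₁ − k₂)/(k₁ + k₂), so R = r² = 0.05480 and T = 1 − R = 0.9452.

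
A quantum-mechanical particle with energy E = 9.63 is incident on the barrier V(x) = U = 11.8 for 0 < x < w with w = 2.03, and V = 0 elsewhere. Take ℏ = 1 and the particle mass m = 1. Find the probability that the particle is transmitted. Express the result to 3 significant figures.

E < U: inside the barrier ψ ∝ e^{±κx} with κ = √(2m(U − E))/ℏ = 2.083.
κw = 4.229, sinh(κw) = 34.32.
The exact tunnelling result is T⁻¹ = 1 + U² sinh²(κw) / [4E(U − E)] = 1963, so T = 0.000509.

T = 0.000509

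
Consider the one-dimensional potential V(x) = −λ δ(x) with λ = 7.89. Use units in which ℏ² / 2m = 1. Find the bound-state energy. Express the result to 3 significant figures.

The bound state is ψ(x) = √κ e^{−κ|x|}. The derivative jump ψ'(0⁺) − ψ'(0⁻) = −(2mλ/ℏ²)ψ(0) fixes κ = mλ/ℏ² = 3.945.
Then E = −ℏ²κ²/(2m) = −mλ²/(2ℏ²) = -15.56.

E = -15.6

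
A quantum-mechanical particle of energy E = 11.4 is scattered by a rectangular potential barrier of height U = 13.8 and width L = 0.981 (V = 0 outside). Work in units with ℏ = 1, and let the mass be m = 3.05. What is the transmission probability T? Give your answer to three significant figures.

T = 0.00126

E < U: inside the barrier ψ ∝ e^{±κx} with κ = √(2m(U − E))/ℏ = 3.826.
κL = 3.754, sinh(κL) = 21.32.
Matching ψ, ψ′ at both faces gives T = [1 + U² sinh²(κL) / (4E(U − E))]⁻¹ = 1/792.3 = 0.00126.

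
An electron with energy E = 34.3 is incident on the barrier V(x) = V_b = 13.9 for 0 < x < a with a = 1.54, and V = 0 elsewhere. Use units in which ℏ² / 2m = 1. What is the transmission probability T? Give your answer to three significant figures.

T = 0.974

Above the barrier the interior wavenumber is k₂ = √(2m(E − V_b))/ℏ = 4.517, giving phase k₂a = 6.956.
Matching at both interfaces gives T⁻¹ = 1 + V_b² sin²(k₂a) / [4E(E − V_b)] = 1.027, hence T = 0.974.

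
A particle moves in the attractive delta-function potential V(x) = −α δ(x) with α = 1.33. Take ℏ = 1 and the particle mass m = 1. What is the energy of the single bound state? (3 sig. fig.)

E = -0.884

For x ≠ 0 the bound state is ψ ∝ e^{−κ|x|}; integrating the TISE across the delta gives the cusp condition 2κ = 2mα/ℏ², so κ = 1.330.
Then E = −ℏ²κ²/(2m) = −mα²/(2ℏ²) = -0.8845.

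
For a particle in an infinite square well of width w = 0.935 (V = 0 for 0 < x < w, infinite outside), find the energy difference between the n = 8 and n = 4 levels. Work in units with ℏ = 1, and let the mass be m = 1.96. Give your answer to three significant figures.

E_n = n²π²ℏ²/(2mw²), so ΔE = (8² − 4²) π²ℏ²/(2mw²).
ΔE = 48 × π² / (2 × 1.96 × 0.935²) = 138.2.

ΔE = 138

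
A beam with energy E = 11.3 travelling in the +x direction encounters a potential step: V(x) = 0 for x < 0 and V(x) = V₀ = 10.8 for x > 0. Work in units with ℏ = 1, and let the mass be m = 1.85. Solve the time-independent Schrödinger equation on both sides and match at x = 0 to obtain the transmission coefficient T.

T = 0.574

The wavenumbers are k₁ = √(2mE)/ℏ = 6.466 on the left and k₂ = √(2m(E − V₀))/ℏ = 1.360 on the right.
Continuity of ψ and ψ′ at the step yields the reflection amplitude r = (k₁ − k₂)/(k₁ + k₂) = 0.6524; thus R = |r|² = 0.4256, T = 0.5744.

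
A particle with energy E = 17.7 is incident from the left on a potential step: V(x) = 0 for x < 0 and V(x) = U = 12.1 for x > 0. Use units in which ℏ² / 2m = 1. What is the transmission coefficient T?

T = 0.922

The wavenumbers are k₁ = √(2mE)/ℏ = 4.207 on the left and k₂ = √(2m(E − U))/ℏ = 2.366 on the right.
Matching ψ and ψ′ at x = 0 gives r = (k₁ − k₂)/(k₁ + k₂), so R = r² = 0.07841 and T = 1 − R = 0.9216.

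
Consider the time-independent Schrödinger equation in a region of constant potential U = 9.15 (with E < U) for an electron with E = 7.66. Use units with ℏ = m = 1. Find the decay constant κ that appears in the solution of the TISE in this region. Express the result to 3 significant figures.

κ = 1.73

Since E < U the TISE in this region is ψ'' = κ²ψ with κ = √(2m(U − E))/ℏ.
κ = √(2 × 1 × 1.49) = 1.726.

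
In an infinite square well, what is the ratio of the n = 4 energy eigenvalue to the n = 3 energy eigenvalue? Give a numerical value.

E_n = n²π²ℏ²/(2mL²) so the ratio is n₂²/n₁² = 16/9 = 1.77778.

1.77778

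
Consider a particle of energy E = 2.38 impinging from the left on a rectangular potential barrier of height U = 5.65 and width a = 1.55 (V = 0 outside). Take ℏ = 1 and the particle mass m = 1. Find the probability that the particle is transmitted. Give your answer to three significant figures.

Since E < U the interior solution is evanescent with decay constant κ = √(2m(U − E))/ℏ = 2.557.
κa = 3.964, sinh(κa) = 26.32.
Matching ψ, ψ′ at both faces gives T = [1 + U² sinh²(κa) / (4E(U − E))]⁻¹ = 1/711.4 = 0.00141.

T = 0.00141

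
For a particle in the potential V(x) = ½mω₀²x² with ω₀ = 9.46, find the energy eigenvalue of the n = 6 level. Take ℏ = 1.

E = 61.5

The oscillator eigenvalues are E_n = ℏω₀(n + ½), so E_6 = 9.46 × 6.5 = 61.49.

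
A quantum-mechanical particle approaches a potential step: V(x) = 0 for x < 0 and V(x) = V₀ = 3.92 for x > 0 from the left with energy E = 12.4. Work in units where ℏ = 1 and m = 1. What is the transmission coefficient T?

The wavenumbers are k₁ = √(2mE)/ℏ = 4.980 on the left and k₂ = √(2m(E − V₀))/ℏ = 4.118 on the right.
Matching ψ and ψ′ at x = 0 gives r = (k₁ − k₂)/(k₁ + k₂), so R = r² = 0.008970 and T = 1 − R = 0.9910.

T = 0.991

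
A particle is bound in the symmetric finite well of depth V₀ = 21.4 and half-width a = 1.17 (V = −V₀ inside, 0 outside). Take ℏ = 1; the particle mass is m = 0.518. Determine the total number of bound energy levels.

N = 4

The dimensionless depth is z₀ = a√(2mV₀)/ℏ = 1.17 × √(22.17) = 5.509.
The even/odd transcendental equations gain one root per π/2 in z₀, giving N = 1 + ⌊2z₀/π⌋ = 1 + ⌊3.507⌋ = 4.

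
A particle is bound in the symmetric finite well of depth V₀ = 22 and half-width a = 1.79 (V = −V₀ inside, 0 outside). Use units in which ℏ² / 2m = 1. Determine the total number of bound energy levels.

N = 6

The dimensionless depth is z₀ = a√(2mV₀)/ℏ = 1.79 × √(22.00) = 8.396.
The even/odd transcendental equations gain one root per π/2 in z₀, giving N = 1 + ⌊2z₀/π⌋ = 1 + ⌊5.345⌋ = 6.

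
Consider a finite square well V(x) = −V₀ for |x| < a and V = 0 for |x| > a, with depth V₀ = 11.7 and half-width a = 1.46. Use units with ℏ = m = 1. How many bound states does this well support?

N = 5

Define the well-strength parameter z₀ = (a/ℏ)√(2mV₀) = 1.46 × √(2·1·11.7) = 7.063.
The even/odd transcendental equations gain one root per π/2 in z₀, giving N = 1 + ⌊2z₀/π⌋ = 1 + ⌊4.496⌋ = 5.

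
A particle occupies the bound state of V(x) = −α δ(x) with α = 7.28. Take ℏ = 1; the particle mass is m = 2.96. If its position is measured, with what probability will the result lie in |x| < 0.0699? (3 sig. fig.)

P = 0.951

The normalised bound state is ψ = √κ e^{−κ|x|} with κ = mα/ℏ² = 21.55.
P(|x| < d) = ∫_{−d}^{d} κ e^{−2κ|x|} dx = 1 − e^{−2κd} = 1 − e^{−3.013} = 0.9508.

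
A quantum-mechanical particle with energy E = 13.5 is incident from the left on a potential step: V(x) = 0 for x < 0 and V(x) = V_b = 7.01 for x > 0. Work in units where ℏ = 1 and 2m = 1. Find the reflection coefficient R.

The wavenumbers are k₁ = √(2mE)/ℏ = 3.674 on the left and k₂ = √(2m(E − V_b))/ℏ = 2.548 on the right.
Matching ψ and ψ′ at x = 0 gives r = (k₁ − k₂)/(k₁ + k₂), so R = r² = 0.03279 and T = 1 − R = 0.9672.

R = 0.0328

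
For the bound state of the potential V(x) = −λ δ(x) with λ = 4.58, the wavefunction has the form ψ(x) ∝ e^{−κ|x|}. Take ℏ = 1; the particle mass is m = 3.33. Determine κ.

Integrate −(ℏ²/2m)ψ'' − λδ(x)ψ = Eψ from −ε to +ε: the ψ'' term gives ψ'(0⁺) − ψ'(0⁻) and the δ term gives −(2mλ/ℏ²)ψ(0).
With ψ ∝ e^{−κ|x|} this yields −2κ = −2mλ/ℏ², so κ = mλ/ℏ² = 15.25.

κ = 15.3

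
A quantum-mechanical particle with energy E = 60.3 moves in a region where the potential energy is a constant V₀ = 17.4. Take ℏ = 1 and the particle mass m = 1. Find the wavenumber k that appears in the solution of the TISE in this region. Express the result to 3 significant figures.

k = 9.26

With E > V₀ the solution is oscillatory, ψ ∝ e^{±ikx} with k = √(2m(E − V₀))/ℏ.
k = √(2 × 1 × 42.9) = 9.263.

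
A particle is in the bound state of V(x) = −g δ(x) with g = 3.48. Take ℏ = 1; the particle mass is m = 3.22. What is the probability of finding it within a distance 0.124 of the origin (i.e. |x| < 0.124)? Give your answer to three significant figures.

P = 0.938

The normalised bound state is ψ = √κ e^{−κ|x|} with κ = mg/ℏ² = 11.21.
P(|x| < d) = ∫_{−d}^{d} κ e^{−2κ|x|} dx = 1 − e^{−2κd} = 1 − e^{−2.779} = 0.9379.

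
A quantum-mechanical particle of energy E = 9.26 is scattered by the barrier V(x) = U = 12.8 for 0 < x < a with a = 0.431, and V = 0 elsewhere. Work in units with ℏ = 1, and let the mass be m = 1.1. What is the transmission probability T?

T = 0.259

E < U: inside the barrier ψ ∝ e^{±κx} with κ = √(2m(U − E))/ℏ = 2.791.
κa = 1.203, sinh(κa) = 1.515.
The exact tunnelling result is T⁻¹ = 1 + U² sinh²(κa) / [4E(U − E)] = 3.866, so T = 0.259.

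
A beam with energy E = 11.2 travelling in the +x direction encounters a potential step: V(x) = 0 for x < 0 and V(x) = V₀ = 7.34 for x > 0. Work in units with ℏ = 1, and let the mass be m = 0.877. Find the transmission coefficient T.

T = 0.932

The wavenumbers are k₁ = √(2mE)/ℏ = 4.432 on the left and k₂ = √(2m(E − V₀))/ℏ = 2.602 on the right.
Matching ψ and ψ′ at x = 0 gives r = (k₁ − k₂)/(k₁ + k₂), so R = r² = 0.06770 and T = 1 − R = 0.9323.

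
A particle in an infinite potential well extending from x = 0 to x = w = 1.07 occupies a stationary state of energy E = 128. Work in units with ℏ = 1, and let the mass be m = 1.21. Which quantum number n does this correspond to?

From E_n = n²π²ℏ²/(2mw²) invert to n = √(2mw²E)/(πℏ).
n = (1.07/π) × √(2 × 1.21 × 128) = 5.994 → n = 6.

n = 6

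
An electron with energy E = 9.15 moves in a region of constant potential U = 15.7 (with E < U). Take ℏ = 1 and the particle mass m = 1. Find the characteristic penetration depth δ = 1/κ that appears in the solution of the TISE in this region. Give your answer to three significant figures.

δ = 0.276

Since E < U the TISE in this region is ψ'' = κ²ψ with κ = √(2m(U − E))/ℏ.
κ = √(2 × 1 × 6.55) = 3.619. The penetration depth is δ = 1/κ = 0.276.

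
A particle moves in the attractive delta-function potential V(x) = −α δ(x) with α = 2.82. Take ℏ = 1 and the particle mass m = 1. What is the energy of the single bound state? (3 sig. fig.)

The bound state is ψ(x) = √κ e^{−κ|x|}. The derivative jump ψ'(0⁺) − ψ'(0⁻) = −(2mα/ℏ²)ψ(0) fixes κ = mα/ℏ² = 2.820.
Then E = −ℏ²κ²/(2m) = −mα²/(2ℏ²) = -3.976.

E = -3.98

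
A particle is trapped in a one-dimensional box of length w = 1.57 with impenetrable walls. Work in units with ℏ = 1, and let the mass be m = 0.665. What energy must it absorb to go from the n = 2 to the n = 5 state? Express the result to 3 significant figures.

ΔE = 63.2

E_n = n²π²ℏ²/(2mw²), so ΔE = (5² − 2²) π²ℏ²/(2mw²).
ΔE = 21 × π² / (2 × 0.665 × 1.57²) = 63.22.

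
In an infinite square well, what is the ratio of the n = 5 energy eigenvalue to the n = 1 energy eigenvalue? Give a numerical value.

25

E_n = n²π²ℏ²/(2mL²) so the ratio is n₂²/n₁² = 25/1 = 25.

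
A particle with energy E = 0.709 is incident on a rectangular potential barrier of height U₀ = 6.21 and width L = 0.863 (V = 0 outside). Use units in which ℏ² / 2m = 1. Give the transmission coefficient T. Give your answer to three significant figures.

E < U₀: inside the barrier ψ ∝ e^{±κx} with κ = √(2m(U₀ − E))/ℏ = 2.345.
κL = 2.024, sinh(κL) = 3.719.
The exact tunnelling result is T⁻¹ = 1 + U₀² sinh²(κL) / [4E(U₀ − E)] = 35.18, so T = 0.0284.

T = 0.0284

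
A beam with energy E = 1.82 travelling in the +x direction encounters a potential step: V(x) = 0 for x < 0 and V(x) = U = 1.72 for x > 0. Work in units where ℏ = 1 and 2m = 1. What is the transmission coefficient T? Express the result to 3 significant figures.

On each side the TISE gives plane waves with k = √(2m(E − V))/ℏ: k₁ = √(2·½·1.82) = 1.349, k₂ = √(2·½·0.1) = 0.3162.
Matching ψ and ψ′ at x = 0 gives r = (k₁ − k₂)/(k₁ + k₂), so R = r² = 0.3847 and T = 1 − R = 0.6153.

T = 0.615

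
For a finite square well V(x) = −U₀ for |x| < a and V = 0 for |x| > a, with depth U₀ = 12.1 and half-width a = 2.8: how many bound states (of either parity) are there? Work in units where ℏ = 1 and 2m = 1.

N = 7

The dimensionless depth is z₀ = a√(2mU₀)/ℏ = 2.8 × √(12.10) = 9.740.
The even/odd transcendental equations gain one root per π/2 in z₀, giving N = 1 + ⌊2z₀/π⌋ = 1 + ⌊6.201⌋ = 7.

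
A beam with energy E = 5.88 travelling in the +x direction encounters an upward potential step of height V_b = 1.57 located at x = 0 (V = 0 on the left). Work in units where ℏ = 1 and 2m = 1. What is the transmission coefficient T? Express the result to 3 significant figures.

T = 0.994

On each side the TISE gives plane waves with k = √(2m(E − V))/ℏ: k₁ = √(2·½·5.88) = 2.425, k₂ = √(2·½·4.31) = 2.076.
Matching ψ and ψ′ at x = 0 gives r = (k₁ − k₂)/(k₁ + k₂), so R = r² = 0.006006 and T = 1 − R = 0.9940.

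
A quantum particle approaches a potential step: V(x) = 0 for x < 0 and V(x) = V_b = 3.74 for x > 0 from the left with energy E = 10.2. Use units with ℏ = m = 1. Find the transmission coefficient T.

The wavenumbers are k₁ = √(2mE)/ℏ = 4.517 on the left and k₂ = √(2m(E − V_b))/ℏ = 3.594 on the right.
Continuity of ψ and ψ′ at the step yields the reflection amplitude r = (k₁ − k₂)/(k₁ + k₂) = 0.1137; thus R = |r|² = 0.01293, T = 0.9871.

T = 0.987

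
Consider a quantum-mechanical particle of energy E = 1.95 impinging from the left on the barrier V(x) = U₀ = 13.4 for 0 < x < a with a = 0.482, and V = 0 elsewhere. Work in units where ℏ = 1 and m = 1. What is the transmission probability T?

T = 0.0197

Since E < U₀ the interior solution is evanescent with decay constant κ = √(2m(U₀ − E))/ℏ = 4.785.
κa = 2.307, sinh(κa) = 4.970.
Matching ψ, ψ′ at both faces gives T = [1 + U₀² sinh²(κa) / (4E(U₀ − E))]⁻¹ = 1/50.66 = 0.0197.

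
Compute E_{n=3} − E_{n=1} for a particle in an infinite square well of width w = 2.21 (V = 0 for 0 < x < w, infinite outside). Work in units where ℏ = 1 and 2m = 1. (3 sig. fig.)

E_n = n²π²ℏ²/(2mw²), so ΔE = (3² − 1²) π²ℏ²/(2mw²).
ΔE = 8 × π² / (2 × 0.5 × 2.21²) = 16.17.

ΔE = 16.2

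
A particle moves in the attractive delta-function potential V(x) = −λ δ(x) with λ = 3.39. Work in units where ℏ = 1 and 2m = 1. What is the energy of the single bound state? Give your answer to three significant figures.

For x ≠ 0 the bound state is ψ ∝ e^{−κ|x|}; integrating the TISE across the delta gives the cusp condition 2κ = 2mλ/ℏ², so κ = 1.695.
Then E = −ℏ²κ²/(2m) = −mλ²/(2ℏ²) = -2.873.

E = -2.87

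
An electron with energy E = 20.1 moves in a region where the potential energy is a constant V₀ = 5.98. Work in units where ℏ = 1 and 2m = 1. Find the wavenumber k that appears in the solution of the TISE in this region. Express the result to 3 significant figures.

k = 3.76

With E > V₀ the solution is oscillatory, ψ ∝ e^{±ikx} with k = √(2m(E − V₀))/ℏ.
k = √(2 × 0.5 × 14.12) = 3.758.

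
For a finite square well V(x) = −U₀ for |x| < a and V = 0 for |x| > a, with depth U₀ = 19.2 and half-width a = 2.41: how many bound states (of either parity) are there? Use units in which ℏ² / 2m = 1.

The dimensionless depth is z₀ = a√(2mU₀)/ℏ = 2.41 × √(19.20) = 10.56.
The even/odd transcendental equations gain one root per π/2 in z₀, giving N = 1 + ⌊2z₀/π⌋ = 1 + ⌊6.723⌋ = 7.

N = 7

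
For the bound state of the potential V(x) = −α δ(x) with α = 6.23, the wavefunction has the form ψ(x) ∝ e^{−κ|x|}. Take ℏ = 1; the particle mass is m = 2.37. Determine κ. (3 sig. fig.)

κ = 14.8

Integrate −(ℏ²/2m)ψ'' − αδ(x)ψ = Eψ from −ε to +ε: the ψ'' term gives ψ'(0⁺) − ψ'(0⁻) and the δ term gives −(2mα/ℏ²)ψ(0).
With ψ ∝ e^{−κ|x|} this yields −2κ = −2mα/ℏ², so κ = mα/ℏ² = 14.77.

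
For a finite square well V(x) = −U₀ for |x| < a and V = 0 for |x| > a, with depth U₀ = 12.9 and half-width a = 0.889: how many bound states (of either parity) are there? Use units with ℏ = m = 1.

Define the well-strength parameter z₀ = (a/ℏ)√(2mU₀) = 0.889 × √(2·1·12.9) = 4.516.
The even/odd transcendental equations gain one root per π/2 in z₀, giving N = 1 + ⌊2z₀/π⌋ = 1 + ⌊2.875⌋ = 3.

N = 3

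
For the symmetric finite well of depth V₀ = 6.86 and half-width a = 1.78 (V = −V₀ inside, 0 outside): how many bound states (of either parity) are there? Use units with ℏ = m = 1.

N = 5

Define the well-strength parameter z₀ = (a/ℏ)√(2mV₀) = 1.78 × √(2·1·6.86) = 6.593.
A new bound state (alternating even/odd) appears each time z₀ passes a multiple of π/2, so N = ⌊2z₀/π⌋ + 1 = ⌊4.197⌋ + 1 = 5.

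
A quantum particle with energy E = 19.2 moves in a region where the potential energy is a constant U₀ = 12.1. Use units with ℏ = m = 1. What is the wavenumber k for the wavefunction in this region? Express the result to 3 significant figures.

With E > U₀ the solution is oscillatory, ψ ∝ e^{±ikx} with k = √(2m(E − U₀))/ℏ.
k = √(2 × 1 × 7.1) = 3.768.

k = 3.77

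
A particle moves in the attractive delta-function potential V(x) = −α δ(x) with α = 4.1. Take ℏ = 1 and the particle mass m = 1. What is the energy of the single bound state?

For x ≠ 0 the bound state is ψ ∝ e^{−κ|x|}; integrating the TISE across the delta gives the cusp condition 2κ = 2mα/ℏ², so κ = 4.100.
Then E = −ℏ²κ²/(2m) = −mα²/(2ℏ²) = -8.405.

E = -8.41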